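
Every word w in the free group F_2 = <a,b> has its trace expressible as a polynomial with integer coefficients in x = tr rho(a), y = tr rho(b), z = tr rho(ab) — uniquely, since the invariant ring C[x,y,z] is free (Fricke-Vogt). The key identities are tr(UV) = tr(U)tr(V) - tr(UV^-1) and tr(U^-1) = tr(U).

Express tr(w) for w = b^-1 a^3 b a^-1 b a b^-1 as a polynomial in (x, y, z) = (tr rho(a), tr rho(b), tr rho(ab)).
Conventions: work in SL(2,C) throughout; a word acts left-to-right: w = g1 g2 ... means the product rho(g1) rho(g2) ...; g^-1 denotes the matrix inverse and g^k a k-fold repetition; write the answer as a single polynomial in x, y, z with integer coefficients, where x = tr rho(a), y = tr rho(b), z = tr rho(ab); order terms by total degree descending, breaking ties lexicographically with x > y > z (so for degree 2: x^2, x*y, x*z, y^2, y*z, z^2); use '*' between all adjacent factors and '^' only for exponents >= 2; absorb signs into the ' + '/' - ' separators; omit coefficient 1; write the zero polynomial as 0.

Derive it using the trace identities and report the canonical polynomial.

trace(a^2 b) = trace(a)*trace(b a) - trace(b)  (reduce the a square) = x*z - y
and trace(a^2) = trace(a)*trace(a) - trace(1)  (reduce the a square) = x^2 - 2
and trace(a b^2 a) = trace(b)*trace(a^2 b) - trace(a^2)  (reduce the b square) = x*y*z - x^2 - y^2 + 2
and trace(a b^2) = trace(b)*trace(a b) - trace(a)  (reduce the b square) = y*z - x
and trace(b^2 a^3) = trace(a)*trace(a b^2 a) - trace(a b^2)  (reduce the a square) = x^2*y*z - x^3 - x*y^2 - y*z + 3*x
trace(b a^4 b) = trace(a)*trace(b^2 a^3) - trace(b^2 a^2)  (reduce the a square) = x^3*y*z - x^4 - x^2*y^2 - 2*x*y*z + 4*x^2 + y^2 - 2
next, trace(b a b a) = trace(b a)*trace(b a) - trace(1)  (split on b) = z^2 - 2
trace(a b a b a) = trace(a)*trace(b a b a) - trace(b a b)  (reduce the a square) = x*z^2 - y*z - x
trace(a^2 b a b a) = trace(a)*trace(a b a b a) - trace(a b a b)  (reduce the a square) = x^2*z^2 - x*y*z - x^2 - z^2 + 2
trace(b a^4 b a) = trace(a)*trace(a^2 b a b a) - trace(a^2 b a b)  (reduce the a square) = x^3*z^2 - x^2*y*z - x^3 - 2*x*z^2 + y*z + 3*x
and trace(a^3 b a^-1 b a) = trace(b a^4 b)*trace(a) - trace(b a^4 b a)  (eliminate a^-1) = x^4*y*z - x^5 - x^3*y^2 - x^3*z^2 - x^2*y*z + 5*x^3 + x*y^2 + 2*x*z^2 - y*z - 5*x
next, trace(b^2 a b a) = trace(b)*trace(a b a b) - trace(a b a)  (reduce the b square) = y*z^2 - x*z - y
trace(b^2 a b) = trace(b)*trace(a b^2) - trace(a b)  (reduce the b square) = y^2*z - x*y - z
and trace(b^2 a b a^2) = trace(a)*trace(b^2 a b a) - trace(b^2 a b)  (reduce the a square) = x*y*z^2 - x^2*z - y^2*z + z
trace(b a b a^3 b) = trace(a)*trace(b^2 a b a^2) - trace(b^2 a b a)  (reduce the a square) = x^2*y*z^2 - x^3*z - x*y^2*z - y*z^2 + 2*x*z + y
and trace(b a b a b a) = trace(a b)*trace(a b a b) - trace(a^-1 b^-1)  (split on a) = z^3 - 3*z
trace(b a b a b a^2) = trace(a)*trace(b a b a b a) - trace(b a b a b)  (reduce the a square) = x*z^3 - y*z^2 - 2*x*z + y
trace(b a b a^3 b a) = trace(a)*trace(b a b a b a^2) - trace(b a b a b a)  (reduce the a square) = x^2*z^3 - x*y*z^2 - 2*x^2*z - z^3 + x*y + 3*z
trace(a^3 b a^-1 b a b) = trace(b a b a^3 b)*trace(a) - trace(b a b a^3 b a)  (eliminate a^-1) = x^3*y*z^2 - x^4*z - x^2*y^2*z - x^2*z^3 + 4*x^2*z + z^3 - 3*z
trace(a^3 b a^-1 b a b^-1) = trace(a^3 b a^-1 b a)*trace(b) - trace(a^3 b a^-1 b a b)  (eliminate b^-1) = x^4*y^2*z - x^5*y - x^3*y^3 - 2*x^3*y*z^2 + x^4*z + x^2*z^3 + 5*x^3*y + x*y^3 + 2*x*y*z^2 - 4*x^2*z - y^2*z - z^3 - 5*x*y + 3*z
trace(b^-1 a^3 b a^-1 b a b^-1) = trace(a^3 b a^-1 b a b^-1)*trace(b) - trace(a^3 b a^-1 b a)  (eliminate b^-1) = x^4*y^3*z - x^5*y^2 - x^3*y^4 - 2*x^3*y^2*z^2 + x^2*y*z^3 + x^5 + 6*x^3*y^2 + x^3*z^2 + x*y^4 + 2*x*y^2*z^2 - 3*x^2*y*z - y^3*z - y*z^3 - 5*x^3 - 6*x*y^2 - 2*x*z^2 + 4*y*z + 5*x

x^4*y^3*z - x^5*y^2 - x^3*y^4 - 2*x^3*y^2*z^2 + x^2*y*z^3 + x^5 + 6*x^3*y^2 + x^3*z^2 + x*y^4 + 2*x*y^2*z^2 - 3*x^2*y*z - y^3*z - y*z^3 - 5*x^3 - 6*x*y^2 - 2*x*z^2 + 4*y*z + 5*x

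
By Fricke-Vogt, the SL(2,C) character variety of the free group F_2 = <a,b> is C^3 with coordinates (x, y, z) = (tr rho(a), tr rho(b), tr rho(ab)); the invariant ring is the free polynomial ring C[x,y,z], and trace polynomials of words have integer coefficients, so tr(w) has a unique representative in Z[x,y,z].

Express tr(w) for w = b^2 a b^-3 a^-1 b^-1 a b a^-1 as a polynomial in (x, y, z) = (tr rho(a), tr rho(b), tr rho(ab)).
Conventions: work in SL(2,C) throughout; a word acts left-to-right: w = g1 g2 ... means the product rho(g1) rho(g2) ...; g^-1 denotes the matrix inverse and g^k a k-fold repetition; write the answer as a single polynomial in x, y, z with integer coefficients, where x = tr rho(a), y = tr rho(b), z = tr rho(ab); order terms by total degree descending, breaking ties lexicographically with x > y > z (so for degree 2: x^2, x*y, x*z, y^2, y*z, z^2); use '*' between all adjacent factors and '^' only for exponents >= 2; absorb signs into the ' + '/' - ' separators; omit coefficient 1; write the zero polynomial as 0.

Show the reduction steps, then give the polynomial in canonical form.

x^2*y^5*z^2 - 2*x^3*y^4*z - x*y^6*z - 2*x*y^4*z^3 + x^4*y^3 + x^2*y^5 + x^2*y^3*z^2 + y^5*z^2 + y^3*z^4 + 2*x^3*y^2*z + 5*x*y^4*z + 2*x*y^2*z^3 - x^4*y - 5*x^2*y^3 - 2*x^2*y*z^2 - 5*y^3*z^2 - y*z^4 - 5*x*y^2*z + 5*x^2*y + y^3 + 5*y*z^2 - 3*y

trace(b^2) = trace(b) * trace(b) - trace(1)   [square of b] = y^2 - 2
trace(b a b) = trace(b) * trace(a b) - trace(a)   [square of b] = y*z - x
trace(b^2 a b) = trace(b) * trace(b a b) - trace(b a)   [square of b] = y^2*z - x*y - z
trace(a b a b) = trace(a b) * trace(a b) - trace(1)   [split at a repeated a] = z^2 - 2
trace(a b a) = trace(a) * trace(b a) - trace(b)   [square of a] = x*z - y
trace(b^2 a b a) = trace(b) * trace(a b a b) - trace(a b a)   [square of b] = y*z^2 - x*z - y
trace(a^-1 b^2 a b) = trace(b^2 a b) * trace(a) - trace(b^2 a b a)   [inverse elimination on a] = x*y^2*z - x^2*y - y*z^2 + y
apply: trace(a^-1 b^2 a b^-1) = trace(a^-1 b^2 a) * trace(b) - trace(a^-1 b^2 a b)   [inverse elimination on b] = -x*y^2*z + x^2*y + y^3 + y*z^2 - 3*y
trace(a^-1 b^2 a b^-2) = trace(a^-1 b^2 a b^-1) * trace(b) - trace(a^-1 b^2 a)   [inverse elimination on b] = -x*y^3*z + x^2*y^2 + y^4 + y^2*z^2 - 4*y^2 + 2
apply: trace(b a b^3) = trace(b) * trace(b^2 a b) - trace(b^2 a)   [square of b] = y^3*z - x*y^2 - 2*y*z + x
apply: trace(a b^3 a b) = trace(b) * trace(b a b a b) - trace(b a b a)   [square of b] = y^2*z^2 - x*y*z - y^2 - z^2 + 2
apply: trace(a^2 b^2) = trace(a) * trace(b^2 a) - trace(b^2)   [square of a] = x*y*z - x^2 - y^2 + 2
trace(a b^3 a) = trace(b) * trace(a^2 b^2) - trace(a^2 b)   [square of b] = x*y^2*z - x^2*y - y^3 - x*z + 3*y
trace(b a b^3 a b) = trace(b) * trace(a b^3 a b) - trace(a b^3 a)   [square of b] = y^3*z^2 - 2*x*y^2*z + x^2*y - y*z^2 + x*z - y
apply: trace(a b a b a b) = trace(a b) * trace(a b a b) - trace(a^-1 b^-1)   [split at a repeated a] = z^3 - 3*z
apply: trace(a b a b a) = trace(a) * trace(b a b a) - trace(b a b)   [square of a] = x*z^2 - y*z - x
apply: trace(a b a b a b^2) = trace(b) * trace(a b a b a b) - trace(a b a b a)   [square of b] = y*z^3 - x*z^2 - 2*y*z + x
trace(b a b^3 a b a) = trace(b) * trace(a b a b a b^2) - trace(a b a b a b)   [square of b] = y^2*z^3 - x*y*z^2 - 2*y^2*z - z^3 + x*y + 3*z
apply: trace(a^-1 b a b^3 a b) = trace(b a b^3 a b) * trace(a) - trace(b a b^3 a b a)   [inverse elimination on a] = x*y^3*z^2 - 2*x^2*y^2*z - y^2*z^3 + x^3*y + x^2*z + 2*y^2*z + z^3 - 2*x*y - 3*z
trace(a^-1 b a b^3 a b^-1) = trace(a^-1 b a b^3 a) * trace(b) - trace(a^-1 b a b^3 a b)   [inverse elimination on b] = -x*y^3*z^2 + 2*x^2*y^2*z + y^4*z + y^2*z^3 - x^3*y - x*y^3 - x^2*z - 4*y^2*z - z^3 + 3*x*y + 3*z
trace(a^-1 b a b^3 a b^-2) = trace(a^-1 b a b^3 a b^-1) * trace(b) - trace(a^-1 b a b^3 a)   [inverse elimination on b] = -x*y^4*z^2 + 2*x^2*y^3*z + y^5*z + y^3*z^3 - x^3*y^2 - x*y^4 - x^2*y*z - 5*y^3*z - y*z^3 + 4*x*y^2 + 5*y*z - x
trace(b^2 a b^-3 a^-1 b a b) = trace(a^-1 b a b^3 a b^-2) * trace(b) - trace(a^-1 b a b^3 a b^-1)   [inverse elimination on b] = -x*y^5*z^2 + 2*x^2*y^4*z + y^6*z + y^4*z^3 - x^3*y^3 - x*y^5 + x*y^3*z^2 - 3*x^2*y^2*z - 6*y^4*z - 2*y^2*z^3 + x^3*y + 5*x*y^3 + x^2*z + 9*y^2*z + z^3 - 4*x*y - 3*z
trace(a^2 b a) = trace(a) * trace(a b a) - trace(a b)   [square of a] = x^2*z - x*y - z
trace(a b a b^2 a) = trace(b) * trace(a^2 b a b) - trace(a^2 b a)   [square of b] = x*y*z^2 - x^2*z - y^2*z + z
apply: trace(a^2 b a b a b) = trace(a) * trace(b a b a b a) - trace(b a b a b)   [square of a] = x*z^3 - y*z^2 - 2*x*z + y
trace(a^2 b a b a) = trace(a) * trace(b a b a^2) - trace(b a b a)   [square of a] = x^2*z^2 - x*y*z - x^2 - z^2 + 2
trace(a b a b a b^2 a) = trace(b) * trace(a^2 b a b a b) - trace(a^2 b a b a)   [square of b] = x*y*z^3 - x^2*z^2 - y^2*z^2 - x*y*z + x^2 + y^2 + z^2 - 2
use: trace(a b a b a b a b) = trace(b a b a) * trace(b a b a) - trace(1)   [split at a repeated b] = z^4 - 4*z^2 + 2
use: trace(a b a b a b^2 a b) = trace(b) * trace(a b a b a b a b) - trace(a b a b a b a)   [square of b] = y*z^4 - x*z^3 - 3*y*z^2 + 2*x*z + y
apply: trace(b a b a b^2 a b^-1 a) = trace(a b a b a b^2 a) * trace(b) - trace(a b a b a b^2 a b)   [inverse elimination on b] = x*y^2*z^3 - x^2*y*z^2 - y^3*z^2 - y*z^4 - x*y^2*z + x*z^3 + x^2*y + y^3 + 4*y*z^2 - 2*x*z - 3*y
use: trace(b^-1 a^-1 b a b a b^2 a) = trace(b a b a b^2 a b^-1) * trace(a) - trace(b a b a b^2 a b^-1 a)   [inverse elimination on a] = -x*y^2*z^3 + 2*x^2*y*z^2 + y^3*z^2 + y*z^4 - x^3*z - x*z^3 - x^2*y - y^3 - 4*y*z^2 + 3*x*z + 3*y
trace(b^-1 a^-1 b a b a b^2 a b^-1) = trace(b^-1 a^-1 b a b a b^2 a) * trace(b) - trace(b^-1 a^-1 b a b a b^2 a b)   [inverse elimination on b] = -x*y^3*z^3 + 2*x^2*y^2*z^2 + y^4*z^2 + y^2*z^4 - x^3*y*z - x*y*z^3 - x^2*y^2 - y^4 - 5*y^2*z^2 + 4*x*y*z + 4*y^2 + z^2 - 2
use: trace(b^2 a b^-3 a^-1 b a b a) = trace(b^-1 a^-1 b a b a b^2 a b^-1) * trace(b) - trace(b^-1 a^-1 b a b a b^2 a)   [inverse elimination on b] = -x*y^4*z^3 + 2*x^2*y^3*z^2 + y^5*z^2 + y^3*z^4 - x^3*y^2*z - x^2*y^3 - 2*x^2*y*z^2 - y^5 - 6*y^3*z^2 - y*z^4 + x^3*z + 4*x*y^2*z + x*z^3 + x^2*y + 5*y^3 + 5*y*z^2 - 3*x*z - 5*y
trace(a b a^-1 b^2 a b^-3 a^-1 b) = trace(b^2 a b^-3 a^-1 b a b) * trace(a) - trace(b^2 a b^-3 a^-1 b a b a)   [inverse elimination on a] = -x^2*y^5*z^2 + 2*x^3*y^4*z + x*y^6*z + 2*x*y^4*z^3 - x^4*y^3 - x^2*y^5 - x^2*y^3*z^2 - y^5*z^2 - y^3*z^4 - 2*x^3*y^2*z - 6*x*y^4*z - 2*x*y^2*z^3 + x^4*y + 6*x^2*y^3 + 2*x^2*y*z^2 + y^5 + 6*y^3*z^2 + y*z^4 + 5*x*y^2*z - 5*x^2*y - 5*y^3 - 5*y*z^2 + 5*y
trace(b^2 a b^-3 a^-1 b^-1 a b a^-1) = trace(a b a^-1 b^2 a b^-3 a^-1) * trace(b) - trace(a b a^-1 b^2 a b^-3 a^-1 b)   [inverse elimination on b] = x^2*y^5*z^2 - 2*x^3*y^4*z - x*y^6*z - 2*x*y^4*z^3 + x^4*y^3 + x^2*y^5 + x^2*y^3*z^2 + y^5*z^2 + y^3*z^4 + 2*x^3*y^2*z + 5*x*y^4*z + 2*x*y^2*z^3 - x^4*y - 5*x^2*y^3 - 2*x^2*y*z^2 - 5*y^3*z^2 - y*z^4 - 5*x*y^2*z + 5*x^2*y + y^3 + 5*y*z^2 - 3*y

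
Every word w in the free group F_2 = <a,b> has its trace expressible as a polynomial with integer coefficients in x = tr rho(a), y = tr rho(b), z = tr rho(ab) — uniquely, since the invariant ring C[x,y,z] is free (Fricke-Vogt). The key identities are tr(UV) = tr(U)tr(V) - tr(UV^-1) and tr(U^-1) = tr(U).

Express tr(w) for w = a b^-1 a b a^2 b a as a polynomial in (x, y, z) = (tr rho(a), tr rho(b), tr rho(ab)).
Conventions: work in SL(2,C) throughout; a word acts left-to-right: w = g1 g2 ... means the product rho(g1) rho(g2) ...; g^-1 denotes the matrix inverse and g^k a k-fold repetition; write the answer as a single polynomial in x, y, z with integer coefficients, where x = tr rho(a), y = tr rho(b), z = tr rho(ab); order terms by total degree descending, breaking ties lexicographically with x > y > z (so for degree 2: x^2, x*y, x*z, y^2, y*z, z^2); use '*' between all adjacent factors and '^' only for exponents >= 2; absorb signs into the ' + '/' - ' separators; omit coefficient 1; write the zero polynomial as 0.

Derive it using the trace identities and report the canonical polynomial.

x^3*y*z^2 - 2*x^2*y^2*z - x^2*z^3 + x*y^3 + x*y*z^2 + x^2*z - 2*x*y + z

tr(b a b a) = tr(a b) tr(a b) - tr(1) = z^2 - 2
tr(b a b) = tr(b) tr(a b) - tr(a) = y*z - x
tr(b a b a^2) = tr(a) tr(b a b a) - tr(b a b) = x*z^2 - y*z - x
tr(b a^3 b a) = tr(a) tr(b a b a^2) - tr(b a b a) = x^2*z^2 - x*y*z - x^2 - z^2 + 2
tr(a b a) = tr(a) tr(b a) - tr(b) = x*z - y
tr(a^3 b) = tr(a) tr(a b a) - tr(a b) = x^2*z - x*y - z
tr(a^2) = tr(a) tr(a) - tr(1) = x^2 - 2
tr(a^3) = tr(a) tr(a^2) - tr(a) = x^3 - 3*x
tr(b a^3 b) = tr(b) tr(a^3 b) - tr(a^3) = x^2*y*z - x^3 - x*y^2 - y*z + 3*x
tr(a b a^2 b a^2) = tr(a) tr(b a^3 b a) - tr(b a^3 b) = x^3*z^2 - 2*x^2*y*z + x*y^2 - x*z^2 + y*z - x
tr(b a b a b a) = tr(a b a b) tr(a b) - tr(b a) = z^3 - 3*z
tr(b a b a b) = tr(b) tr(a b a b) - tr(a b a) = y*z^2 - x*z - y
tr(b a b a^2 b a) = tr(a) tr(b a b a b a) - tr(b a b a b) = x*z^3 - y*z^2 - 2*x*z + y
tr(b^2 a b) = tr(b) tr(b a b) - tr(b a) = y^2*z - x*y - z
tr(b a b a^2 b) = tr(a) tr(b^2 a b a) - tr(b^2 a b) = x*y*z^2 - x^2*z - y^2*z + z
tr(a b a^2 b a^2 b) = tr(a) tr(b a b a^2 b a) - tr(b a b a^2 b) = x^2*z^3 - 2*x*y*z^2 - x^2*z + y^2*z + x*y - z
tr(a b^-1 a b a^2 b a) = tr(a b a^2 b a^2) tr(b) - tr(a b a^2 b a^2 b) = x^3*y*z^2 - 2*x^2*y^2*z - x^2*z^3 + x*y^3 + x*y*z^2 + x^2*z - 2*x*y + z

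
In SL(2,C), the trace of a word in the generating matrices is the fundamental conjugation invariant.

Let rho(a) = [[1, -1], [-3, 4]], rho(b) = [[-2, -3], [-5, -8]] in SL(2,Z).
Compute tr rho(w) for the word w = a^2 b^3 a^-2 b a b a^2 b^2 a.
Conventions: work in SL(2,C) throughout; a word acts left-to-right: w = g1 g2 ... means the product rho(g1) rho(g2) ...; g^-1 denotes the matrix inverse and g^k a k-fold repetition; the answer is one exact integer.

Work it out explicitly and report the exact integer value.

-100139327110

rho(a) = [[1, -1], [-3, 4]]
... * rho(a) = [[1, -1], [-3, 4]]  ->  [[4, -5], [-15, 19]]
... * rho(b) = [[-2, -3], [-5, -8]]  ->  [[17, 28], [-65, -107]]
... * rho(b) = [[-2, -3], [-5, -8]]  ->  [[-174, -275], [665, 1051]]
... * rho(b) = [[-2, -3], [-5, -8]]  ->  [[1723, 2722], [-6585, -10403]]
... * rho(a^-1) = [[4, 1], [3, 1]]  ->  [[15058, 4445], [-57549, -16988]]
... * rho(a^-1) = [[4, 1], [3, 1]]  ->  [[73567, 19503], [-281160, -74537]]
... * rho(b) = [[-2, -3], [-5, -8]]  ->  [[-244649, -376725], [935005, 1439776]]
... * rho(a) = [[1, -1], [-3, 4]]  ->  [[885526, -1262251], [-3384323, 4824099]]
... * rho(b) = [[-2, -3], [-5, -8]]  ->  [[4540203, 7441430], [-17351849, -28439823]]
... * rho(a) = [[1, -1], [-3, 4]]  ->  [[-17784087, 25225517], [67967620, -96407443]]
... * rho(a) = [[1, -1], [-3, 4]]  ->  [[-93460638, 118686155], [357189949, -453597392]]
... * rho(b) = [[-2, -3], [-5, -8]]  ->  [[-406509499, -669107326], [1553607062, 2557209289]]
... * rho(b) = [[-2, -3], [-5, -8]]  ->  [[4158555628, 6572387105], [-15893260569, -25118495498]]
... * rho(a) = [[1, -1], [-3, 4]]  ->  [[-15558605687, 22130992792], [59462225925, -84580721423]]
tr = -15558605687 + -84580721423 = -100139327110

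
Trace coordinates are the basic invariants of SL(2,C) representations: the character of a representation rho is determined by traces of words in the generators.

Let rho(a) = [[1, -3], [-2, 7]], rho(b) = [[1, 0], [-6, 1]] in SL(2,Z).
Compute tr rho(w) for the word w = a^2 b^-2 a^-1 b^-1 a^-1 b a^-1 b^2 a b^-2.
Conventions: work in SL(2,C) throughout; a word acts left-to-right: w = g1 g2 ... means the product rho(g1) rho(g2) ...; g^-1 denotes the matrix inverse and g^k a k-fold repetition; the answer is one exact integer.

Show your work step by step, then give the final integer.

76153934

rho(a) = [[1, -3], [-2, 7]]
... * rho(a) = [[1, -3], [-2, 7]]  ->  [[7, -24], [-16, 55]]
... * rho(b^-1) = [[1, 0], [6, 1]]  ->  [[-137, -24], [314, 55]]
... * rho(b^-1) = [[1, 0], [6, 1]]  ->  [[-281, -24], [644, 55]]
... * rho(a^-1) = [[7, 3], [2, 1]]  ->  [[-2015, -867], [4618, 1987]]
... * rho(b^-1) = [[1, 0], [6, 1]]  ->  [[-7217, -867], [16540, 1987]]
... * rho(a^-1) = [[7, 3], [2, 1]]  ->  [[-52253, -22518], [119754, 51607]]
... * rho(b) = [[1, 0], [-6, 1]]  ->  [[82855, -22518], [-189888, 51607]]
... * rho(a^-1) = [[7, 3], [2, 1]]  ->  [[534949, 226047], [-1226002, -518057]]
... * rho(b) = [[1, 0], [-6, 1]]  ->  [[-821333, 226047], [1882340, -518057]]
... * rho(b) = [[1, 0], [-6, 1]]  ->  [[-2177615, 226047], [4990682, -518057]]
... * rho(a) = [[1, -3], [-2, 7]]  ->  [[-2629709, 8115174], [6026796, -18598445]]
... * rho(b^-1) = [[1, 0], [6, 1]]  ->  [[46061335, 8115174], [-105563874, -18598445]]
... * rho(b^-1) = [[1, 0], [6, 1]]  ->  [[94752379, 8115174], [-217154544, -18598445]]
tr = 94752379 + -18598445 = 76153934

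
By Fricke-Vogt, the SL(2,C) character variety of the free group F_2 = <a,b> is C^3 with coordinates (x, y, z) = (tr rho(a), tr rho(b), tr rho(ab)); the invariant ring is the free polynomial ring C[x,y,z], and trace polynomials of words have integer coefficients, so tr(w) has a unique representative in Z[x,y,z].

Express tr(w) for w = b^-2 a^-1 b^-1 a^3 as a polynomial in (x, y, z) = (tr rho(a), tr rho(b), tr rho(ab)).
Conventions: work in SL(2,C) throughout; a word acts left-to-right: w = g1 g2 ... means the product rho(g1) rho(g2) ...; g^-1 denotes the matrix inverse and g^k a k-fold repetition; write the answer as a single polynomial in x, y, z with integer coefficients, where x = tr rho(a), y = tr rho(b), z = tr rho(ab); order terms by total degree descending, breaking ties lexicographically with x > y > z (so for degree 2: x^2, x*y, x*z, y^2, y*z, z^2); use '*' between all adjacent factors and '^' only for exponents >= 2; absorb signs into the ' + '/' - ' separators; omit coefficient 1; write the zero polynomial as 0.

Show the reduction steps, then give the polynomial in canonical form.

x^3*y^2*z - x^4*y - x^2*y*z^2 - 2*x*y^2*z + 3*x^2*y + y*z^2 + x*z - y

trace(a^2) = trace(a)*trace(a) - trace(1) = x^2 - 2
reduce: trace(a^3) = trace(a)*trace(a^2) - trace(a) = x^3 - 3*x
so trace(a b a) = trace(a)*trace(b a) - trace(b) = x*z - y
trace(a^3 b) = trace(a)*trace(a b a) - trace(a b) = x^2*z - x*y - z
trace(a^3 b^-1) = trace(a^3)*trace(b) - trace(a^3 b) = x^3*y - x^2*z - 2*x*y + z
reduce: trace(b^-1 a^3 b^-1) = trace(a^3 b^-1)*trace(b) - trace(a^3) = x^3*y^2 - x^2*y*z - x^3 - 2*x*y^2 + y*z + 3*x
reduce: trace(a^4) = trace(a)*trace(a^3) - trace(a^2) = x^4 - 4*x^2 + 2
trace(a^4 b) = trace(a)*trace(a^2 b a) - trace(a^2 b) = x^3*z - x^2*y - 2*x*z + y
reduce: trace(a b^-1 a^3) = trace(a^4)*trace(b) - trace(a^4 b) = x^4*y - x^3*z - 3*x^2*y + 2*x*z + y
so trace(b a b a) = trace(b a)*trace(b a) - trace(1)   [split at repeated b] = z^2 - 2
so trace(b a b) = trace(b)*trace(a b) - trace(a) = y*z - x
reduce: trace(a b a b a) = trace(a)*trace(b a b a) - trace(b a b) = x*z^2 - y*z - x
trace(a^3 b a b) = trace(a)*trace(a b a b a) - trace(a b a b) = x^2*z^2 - x*y*z - x^2 - z^2 + 2
so trace(a b^-1 a^3 b) = trace(a^3 b a)*trace(b) - trace(a^3 b a b) = x^3*y*z - x^2*y^2 - x^2*z^2 - x*y*z + x^2 + y^2 + z^2 - 2
so trace(b^-1 a^3 b^-1 a) = trace(a b^-1 a^3)*trace(b) - trace(a b^-1 a^3 b) = x^4*y^2 - 2*x^3*y*z - 2*x^2*y^2 + x^2*z^2 + 3*x*y*z - x^2 - z^2 + 2
so trace(a^-1 b^-1 a^3 b^-1) = trace(b^-1 a^3 b^-1)*trace(a) - trace(b^-1 a^3 b^-1 a) = x^3*y*z - x^4 - x^2*z^2 - 2*x*y*z + 4*x^2 + z^2 - 2
trace(b^-1 a^2) = trace(a^2)*trace(b) - trace(a^2 b) = x^2*y - x*z - y
reduce: trace(b^-2 a^-1 b^-1 a^3) = trace(a^-1 b^-1 a^3 b^-1)*trace(b) - trace(a^-1 b^-1 a^3) = x^3*y^2*z - x^4*y - x^2*y*z^2 - 2*x*y^2*z + 3*x^2*y + y*z^2 + x*z - y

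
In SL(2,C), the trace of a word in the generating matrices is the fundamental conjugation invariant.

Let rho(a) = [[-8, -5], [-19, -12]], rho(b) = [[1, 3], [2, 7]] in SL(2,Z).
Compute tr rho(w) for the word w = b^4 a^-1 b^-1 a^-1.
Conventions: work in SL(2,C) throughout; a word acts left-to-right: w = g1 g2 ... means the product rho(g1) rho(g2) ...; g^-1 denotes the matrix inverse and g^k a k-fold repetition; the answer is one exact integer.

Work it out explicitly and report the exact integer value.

rho(b) = [[1, 3], [2, 7]]
... * rho(b) = [[1, 3], [2, 7]]  ->  [[7, 24], [16, 55]]
... * rho(b) = [[1, 3], [2, 7]]  ->  [[55, 189], [126, 433]]
... * rho(b) = [[1, 3], [2, 7]]  ->  [[433, 1488], [992, 3409]]
... * rho(a^-1) = [[-12, 5], [19, -8]]  ->  [[23076, -9739], [52867, -22312]]
... * rho(b^-1) = [[7, -3], [-2, 1]]  ->  [[181010, -78967], [414693, -180913]]
... * rho(a^-1) = [[-12, 5], [19, -8]]  ->  [[-3672493, 1536786], [-8413663, 3520769]]
tr = -3672493 + 3520769 = -151724

-151724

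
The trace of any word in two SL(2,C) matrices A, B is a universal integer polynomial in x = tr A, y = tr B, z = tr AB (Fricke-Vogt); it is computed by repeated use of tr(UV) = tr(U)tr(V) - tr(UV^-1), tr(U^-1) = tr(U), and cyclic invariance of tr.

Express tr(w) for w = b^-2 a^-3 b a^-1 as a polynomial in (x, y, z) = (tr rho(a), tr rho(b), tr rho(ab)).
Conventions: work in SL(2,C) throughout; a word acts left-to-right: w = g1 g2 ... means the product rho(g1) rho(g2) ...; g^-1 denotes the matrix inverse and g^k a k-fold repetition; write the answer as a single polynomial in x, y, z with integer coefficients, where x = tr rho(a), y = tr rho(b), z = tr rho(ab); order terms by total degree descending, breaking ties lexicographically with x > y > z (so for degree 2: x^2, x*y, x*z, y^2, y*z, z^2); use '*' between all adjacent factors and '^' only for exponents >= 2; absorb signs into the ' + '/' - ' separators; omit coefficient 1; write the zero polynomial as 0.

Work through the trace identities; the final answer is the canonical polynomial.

tr(a^-1) = tr(a) = x
reduce: tr(a^-2) = tr(a^-1) tr(a) - tr(1) = x^2 - 2
reduce: tr(a^-1 b) = tr(b) tr(a) - tr(b a) = x*y - z
tr(b a b) = tr(b) tr(a b) - tr(a) = y*z - x
tr(b a b a) = tr(a b) tr(a b) - tr(1) = z^2 - 2
reduce: tr(a^-1 b a b) = tr(b a b) tr(a) - tr(b a b a) = x*y*z - x^2 - z^2 + 2
tr(a^-2 b a b) = tr(a^-1 b a b) tr(a) - tr(a^-1 b a b a) = x^2*y*z - x^3 - x*z^2 - y*z + 3*x
tr(b^-1 a^-2 b a) = tr(a^-2 b a) tr(b) - tr(a^-2 b a b) = -x^2*y*z + x^3 + x*y^2 + x*z^2 - 3*x
tr(a^-2 b a^-1 b^-1) = tr(b^-1 a^-2 b) tr(a) - tr(b^-1 a^-2 b a) = x^2*y*z - x*y^2 - x*z^2 + x
tr(a^-1 b a^-1) = tr(a^-1 b) tr(a) - tr(a^-1 b a) = x^2*y - x*z - y
tr(b^2) = tr(b) tr(b) - tr(1) = y^2 - 2
so tr(b a^-1 b) = tr(b^2) tr(a) - tr(b^2 a) = x*y^2 - y*z - x
tr(a^-1 b a^-1 b) = tr(b a^-1 b) tr(a) - tr(b a^-1 b a) = x^2*y^2 - 2*x*y*z + z^2 - 2
reduce: tr(a^-1 b a^-1 b^-1) = tr(a^-1 b a^-1) tr(b) - tr(a^-1 b a^-1 b) = x*y*z - y^2 - z^2 + 2
reduce: tr(b^-1 a^-3 b a^-1) = tr(a^-2 b a^-1 b^-1) tr(a) - tr(a^-2 b a^-1 b^-1 a) = x^3*y*z - x^2*y^2 - x^2*z^2 - x*y*z + x^2 + y^2 + z^2 - 2
reduce: tr(b a^-3) = tr(a^-2 b) tr(a) - tr(a^-2 b a) = x^3*y - x^2*z - 2*x*y + z
so tr(a^-3 b a^-1) = tr(b a^-3) tr(a) - tr(b a^-2) = x^4*y - x^3*z - 3*x^2*y + 2*x*z + y
so tr(b^-2 a^-3 b a^-1) = tr(b^-1 a^-3 b a^-1) tr(b) - tr(b^-1 a^-3 b a^-1 b) = x^3*y^2*z - x^4*y - x^2*y^3 - x^2*y*z^2 + x^3*z - x*y^2*z + 4*x^2*y + y^3 + y*z^2 - 2*x*z - 3*y

x^3*y^2*z - x^4*y - x^2*y^3 - x^2*y*z^2 + x^3*z - x*y^2*z + 4*x^2*y + y^3 + y*z^2 - 2*x*z - 3*y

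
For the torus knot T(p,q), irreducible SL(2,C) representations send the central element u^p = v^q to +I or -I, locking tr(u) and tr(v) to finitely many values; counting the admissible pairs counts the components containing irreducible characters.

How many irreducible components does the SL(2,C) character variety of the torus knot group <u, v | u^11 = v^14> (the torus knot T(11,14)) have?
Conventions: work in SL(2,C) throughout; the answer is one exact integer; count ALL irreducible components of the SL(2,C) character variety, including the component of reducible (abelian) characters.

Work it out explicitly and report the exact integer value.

66

Gamma = < u, v | u^11 = v^14 > (torus knot T(11,14)); the central element u^11 = v^14 acts as +I or -I in any irreducible SL(2,C) representation.
So on each irreducible component the traces are pinned: tr(u) = 2*cos(pi*alpha/11) with 1 <= alpha <= 10, tr(v) = 2*cos(pi*beta/14) with 1 <= beta <= 13.
u^11 = (-1)^alpha I and v^14 = (-1)^beta I must agree, so alpha and beta have equal parity.
Enumerate parity-matched pairs: 5*7 odd-odd plus 5*6 even-even gives 65.
components with irreducible characters: 65; plus the single component of reducible (abelian) characters: total 66.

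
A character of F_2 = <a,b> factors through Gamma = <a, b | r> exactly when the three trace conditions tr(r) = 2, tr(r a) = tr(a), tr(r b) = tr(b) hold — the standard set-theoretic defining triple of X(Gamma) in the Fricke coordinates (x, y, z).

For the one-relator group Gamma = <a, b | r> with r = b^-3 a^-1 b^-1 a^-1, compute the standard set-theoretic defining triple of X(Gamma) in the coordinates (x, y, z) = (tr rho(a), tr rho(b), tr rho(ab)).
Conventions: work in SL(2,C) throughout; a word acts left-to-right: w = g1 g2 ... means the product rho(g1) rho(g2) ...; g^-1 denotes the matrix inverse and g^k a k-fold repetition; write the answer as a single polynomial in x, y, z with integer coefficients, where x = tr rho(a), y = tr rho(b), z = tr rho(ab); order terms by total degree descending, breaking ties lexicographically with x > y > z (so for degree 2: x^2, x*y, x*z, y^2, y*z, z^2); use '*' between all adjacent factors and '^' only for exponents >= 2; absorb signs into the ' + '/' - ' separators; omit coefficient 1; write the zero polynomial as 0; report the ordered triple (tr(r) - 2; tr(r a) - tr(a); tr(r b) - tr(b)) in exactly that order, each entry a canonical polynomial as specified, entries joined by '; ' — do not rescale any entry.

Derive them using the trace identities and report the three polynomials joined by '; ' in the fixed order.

tr(b^-1) = tr(b) = y
apply: tr(b^-1 a) = tr(a) tr(b) - tr(a b) = x*y - z
tr(a^-1 b^-1) = tr(b^-1) tr(a) - tr(b^-1 a) = z
apply: tr(a^-1 b^-2) = tr(a^-1 b^-1) tr(b) - tr(a^-1) = y*z - x
apply: tr(b^-1 a^-1 b^-2) = tr(a^-1 b^-2) tr(b) - tr(a^-1 b^-1) = y^2*z - x*y - z
apply: tr(b^-3 a^-1 b^-1) = tr(b^-1 a^-1 b^-2) tr(b) - tr(b^-1 a^-1 b^-1) = y^3*z - x*y^2 - 2*y*z + x
tr(b^-1 a b^-1) = tr(a b^-1) tr(b) - tr(a) = x*y^2 - y*z - x
tr(a^2) = tr(a) tr(a) - tr(1) = x^2 - 2
tr(a^2 b) = tr(a) tr(b a) - tr(b) = x*z - y
apply: tr(a b^-1 a) = tr(a^2) tr(b) - tr(a^2 b) = x^2*y - x*z - y
use: tr(a b a b) = tr(a b) tr(a b) - tr(1) = z^2 - 2
use: tr(a b^-1 a b) = tr(a b a) tr(b) - tr(a b a b) = x*y*z - y^2 - z^2 + 2
use: tr(b^-1 a b^-1 a) = tr(a b^-1 a) tr(b) - tr(a b^-1 a b) = x^2*y^2 - 2*x*y*z + z^2 - 2
apply: tr(b^-1 a^-1 b^-1 a) = tr(b^-1 a b^-1) tr(a) - tr(b^-1 a b^-1 a) = x*y*z - x^2 - z^2 + 2
use: tr(b^-1 a^-1 b^-1 a b^-1) = tr(b^-1 a^-1 b^-1 a) tr(b) - tr(b^-1 a^-1 b^-1 a b) = x*y^2*z - x^2*y - y*z^2 + y
tr(b^-3 a^-1 b^-1 a) = tr(b^-1 a^-1 b^-1 a b^-1) tr(b) - tr(b^-1 a^-1 b^-1 a) = x*y^3*z - x^2*y^2 - y^2*z^2 - x*y*z + x^2 + y^2 + z^2 - 2
apply: tr(b^-3 a^-1 b^-1 a^-1) = tr(b^-3 a^-1 b^-1) tr(a) - tr(b^-3 a^-1 b^-1 a) = y^2*z^2 - x*y*z - y^2 - z^2 + 2
tr(b^-2 a^-1 b^-1 a^-1) = tr(b^-1 a^-1 b^-1 a^-1) tr(b) - tr(b^-1 a^-1 b^-1 a^-1 b)   [inverse elimination on b] = y*z^2 - x*z - y
assemble the triple (tr(r) - 2; tr(r a) - x; tr(r b) - y)

y^2*z^2 - x*y*z - y^2 - z^2; y^3*z - x*y^2 - 2*y*z; y*z^2 - x*z - 2*y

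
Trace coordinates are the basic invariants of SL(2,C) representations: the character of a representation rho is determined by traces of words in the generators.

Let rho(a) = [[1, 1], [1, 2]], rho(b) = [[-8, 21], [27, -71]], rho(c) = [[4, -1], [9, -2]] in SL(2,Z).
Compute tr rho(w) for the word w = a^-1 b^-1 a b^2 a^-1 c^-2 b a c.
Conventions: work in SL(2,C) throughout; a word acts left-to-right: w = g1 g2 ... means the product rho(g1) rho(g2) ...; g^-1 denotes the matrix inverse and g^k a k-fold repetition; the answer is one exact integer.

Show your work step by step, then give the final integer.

11156944738

rho(a^-1) = [[2, -1], [-1, 1]]
... * rho(b^-1) = [[-71, -21], [-27, -8]]  ->  [[-115, -34], [44, 13]]
... * rho(a) = [[1, 1], [1, 2]]  ->  [[-149, -183], [57, 70]]
... * rho(b) = [[-8, 21], [27, -71]]  ->  [[-3749, 9864], [1434, -3773]]
... * rho(b) = [[-8, 21], [27, -71]]  ->  [[296320, -779073], [-113343, 297997]]
... * rho(a^-1) = [[2, -1], [-1, 1]]  ->  [[1371713, -1075393], [-524683, 411340]]
... * rho(c^-1) = [[-2, 1], [-9, 4]]  ->  [[6935111, -2929859], [-2652694, 1120677]]
... * rho(c^-1) = [[-2, 1], [-9, 4]]  ->  [[12498509, -4784325], [-4780705, 1830014]]
... * rho(b) = [[-8, 21], [27, -71]]  ->  [[-229164847, 602155764], [87656018, -230325799]]
... * rho(a) = [[1, 1], [1, 2]]  ->  [[372990917, 975146681], [-142669781, -372995580]]
... * rho(c) = [[4, -1], [9, -2]]  ->  [[10268283797, -2323284279], [-3927639344, 888660941]]
tr = 10268283797 + 888660941 = 11156944738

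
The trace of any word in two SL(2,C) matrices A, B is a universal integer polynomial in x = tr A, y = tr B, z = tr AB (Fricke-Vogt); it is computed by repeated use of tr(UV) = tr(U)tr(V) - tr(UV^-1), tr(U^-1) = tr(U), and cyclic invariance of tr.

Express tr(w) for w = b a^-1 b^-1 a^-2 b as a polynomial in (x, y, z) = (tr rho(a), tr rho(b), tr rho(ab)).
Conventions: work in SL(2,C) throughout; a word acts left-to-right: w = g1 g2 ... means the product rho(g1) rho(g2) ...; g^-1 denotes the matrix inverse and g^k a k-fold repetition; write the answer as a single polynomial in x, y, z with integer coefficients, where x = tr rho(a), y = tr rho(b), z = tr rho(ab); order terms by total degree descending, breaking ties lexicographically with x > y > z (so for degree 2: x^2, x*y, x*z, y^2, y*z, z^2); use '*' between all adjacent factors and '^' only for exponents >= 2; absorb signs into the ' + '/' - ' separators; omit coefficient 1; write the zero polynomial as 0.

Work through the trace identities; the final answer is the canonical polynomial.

trace(a^-1 b) = trace(b) trace(a) - trace(b a)  (eliminate a^-1) = x*y - z
trace(b^2 a) = trace(b) trace(a b) - trace(a)  (reduce the b square) = y*z - x
trace(b^2) = trace(b) trace(b) - trace(1)  (reduce the b square) = y^2 - 2
trace(a b^2 a) = trace(a) trace(b^2 a) - trace(b^2)  (reduce the a square) = x*y*z - x^2 - y^2 + 2
trace(a b a b) = trace(a b) trace(a b) - trace(1)  (split on a) = z^2 - 2
trace(a b a) = trace(a) trace(b a) - trace(b)  (reduce the a square) = x*z - y
trace(a b^2 a b) = trace(b) trace(a b a b) - trace(a b a)  (reduce the b square) = y*z^2 - x*z - y
trace(b^2 a b^-1 a) = trace(a b^2 a) trace(b) - trace(a b^2 a b)  (eliminate b^-1) = x*y^2*z - x^2*y - y^3 - y*z^2 + x*z + 3*y
trace(b^-1 a^-1 b^2 a) = trace(b^2 a b^-1) trace(a) - trace(b^2 a b^-1 a)  (eliminate a^-1) = -x*y^2*z + x^2*y + y^3 + y*z^2 - 3*y
trace(b^2 a^-1 b^-1 a^-1) = trace(b^-1 a^-1 b^2) trace(a) - trace(b^-1 a^-1 b^2 a)  (eliminate a^-1) = x*y^2*z - y^3 - y*z^2 - x*z + 3*y
trace(b a^-1 b^-1 a^-2 b) = trace(b^2 a^-1 b^-1 a^-1) trace(a) - trace(b^2 a^-1 b^-1)  (eliminate a^-1) = x^2*y^2*z - x*y^3 - x*y*z^2 - x^2*z + 2*x*y + z

x^2*y^2*z - x*y^3 - x*y*z^2 - x^2*z + 2*x*y + z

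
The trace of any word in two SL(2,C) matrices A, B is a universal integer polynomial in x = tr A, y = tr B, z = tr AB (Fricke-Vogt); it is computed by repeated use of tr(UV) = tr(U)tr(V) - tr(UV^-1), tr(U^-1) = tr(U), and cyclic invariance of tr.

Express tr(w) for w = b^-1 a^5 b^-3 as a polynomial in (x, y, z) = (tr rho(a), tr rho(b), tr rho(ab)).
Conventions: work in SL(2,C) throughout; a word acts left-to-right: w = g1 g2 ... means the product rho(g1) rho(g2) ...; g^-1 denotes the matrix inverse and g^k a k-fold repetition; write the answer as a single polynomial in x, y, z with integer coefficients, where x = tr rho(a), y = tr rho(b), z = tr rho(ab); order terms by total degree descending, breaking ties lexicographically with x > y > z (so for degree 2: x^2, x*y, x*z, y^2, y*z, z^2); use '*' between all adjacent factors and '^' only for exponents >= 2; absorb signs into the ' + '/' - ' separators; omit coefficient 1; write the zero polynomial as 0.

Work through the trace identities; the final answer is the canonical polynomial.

reduce: tr(a^2) = tr(a)*tr(a) - tr(1)  (reduce the a square) = x^2 - 2
tr(a^3) = tr(a)*tr(a^2) - tr(a)  (reduce the a square) = x^3 - 3*x
reduce: tr(a^4) = tr(a)*tr(a^3) - tr(a^2)  (reduce the a square) = x^4 - 4*x^2 + 2
so tr(a^5) = tr(a)*tr(a^4) - tr(a^3)  (reduce the a square) = x^5 - 5*x^3 + 5*x
so tr(a b a) = tr(a)*tr(b a) - tr(b)  (reduce the a square) = x*z - y
so tr(a b a^2) = tr(a)*tr(a b a) - tr(a b)  (reduce the a square) = x^2*z - x*y - z
tr(a^3 b a) = tr(a)*tr(a b a^2) - tr(a b a)  (reduce the a square) = x^3*z - x^2*y - 2*x*z + y
reduce: tr(a^5 b) = tr(a)*tr(a^3 b a) - tr(a^3 b)  (reduce the a square) = x^4*z - x^3*y - 3*x^2*z + 2*x*y + z
reduce: tr(a^5 b^-1) = tr(a^5)*tr(b) - tr(a^5 b)  (eliminate b^-1) = x^5*y - x^4*z - 4*x^3*y + 3*x^2*z + 3*x*y - z
tr(a^5 b^-2) = tr(a^5 b^-1)*tr(b) - tr(a^5)  (eliminate b^-1) = x^5*y^2 - x^4*y*z - x^5 - 4*x^3*y^2 + 3*x^2*y*z + 5*x^3 + 3*x*y^2 - y*z - 5*x
tr(b^-2 a^5 b^-1) = tr(a^5 b^-2)*tr(b) - tr(a^5 b^-1)  (eliminate b^-1) = x^5*y^3 - x^4*y^2*z - 2*x^5*y - 4*x^3*y^3 + x^4*z + 3*x^2*y^2*z + 9*x^3*y + 3*x*y^3 - 3*x^2*z - y^2*z - 8*x*y + z
tr(b^-1 a^5 b^-3) = tr(b^-2 a^5 b^-1)*tr(b) - tr(b^-2 a^5)  (eliminate b^-1) = x^5*y^4 - x^4*y^3*z - 3*x^5*y^2 - 4*x^3*y^4 + 2*x^4*y*z + 3*x^2*y^3*z + x^5 + 13*x^3*y^2 + 3*x*y^4 - 6*x^2*y*z - y^3*z - 5*x^3 - 11*x*y^2 + 2*y*z + 5*x

x^5*y^4 - x^4*y^3*z - 3*x^5*y^2 - 4*x^3*y^4 + 2*x^4*y*z + 3*x^2*y^3*z + x^5 + 13*x^3*y^2 + 3*x*y^4 - 6*x^2*y*z - y^3*z - 5*x^3 - 11*x*y^2 + 2*y*z + 5*x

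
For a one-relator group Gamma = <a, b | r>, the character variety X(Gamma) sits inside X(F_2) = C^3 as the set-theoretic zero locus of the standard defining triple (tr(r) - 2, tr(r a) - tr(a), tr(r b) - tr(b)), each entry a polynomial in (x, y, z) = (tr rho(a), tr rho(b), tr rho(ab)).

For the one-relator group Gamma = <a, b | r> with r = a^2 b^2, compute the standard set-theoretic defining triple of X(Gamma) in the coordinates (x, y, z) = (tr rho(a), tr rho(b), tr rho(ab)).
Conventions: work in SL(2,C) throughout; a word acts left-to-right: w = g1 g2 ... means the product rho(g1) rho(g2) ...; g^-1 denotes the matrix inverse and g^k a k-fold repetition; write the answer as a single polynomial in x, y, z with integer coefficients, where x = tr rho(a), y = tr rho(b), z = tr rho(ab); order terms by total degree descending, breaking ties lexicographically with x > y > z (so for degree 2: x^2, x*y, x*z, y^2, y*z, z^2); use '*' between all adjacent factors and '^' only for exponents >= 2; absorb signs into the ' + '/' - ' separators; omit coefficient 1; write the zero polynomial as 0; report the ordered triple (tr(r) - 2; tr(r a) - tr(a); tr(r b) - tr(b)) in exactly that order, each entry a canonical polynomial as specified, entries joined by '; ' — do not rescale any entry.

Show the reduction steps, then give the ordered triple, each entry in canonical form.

tr(b^2 a) = tr(b)*tr(a b) - tr(a) = y*z - x
tr(b^2) = tr(b)*tr(b) - tr(1) = y^2 - 2
reduce: tr(a^2 b^2) = tr(a)*tr(b^2 a) - tr(b^2) = x*y*z - x^2 - y^2 + 2
tr(a b a) = tr(a)*tr(b a) - tr(b) = x*z - y
reduce: tr(a^3 b) = tr(a)*tr(a b a) - tr(a b) = x^2*z - x*y - z
tr(a^2) = tr(a)*tr(a) - tr(1) = x^2 - 2
tr(a^3) = tr(a)*tr(a^2) - tr(a) = x^3 - 3*x
reduce: tr(a^2 b^2 a) = tr(b)*tr(a^3 b) - tr(a^3) = x^2*y*z - x^3 - x*y^2 - y*z + 3*x
reduce: tr(a^2 b^3) = tr(b)*tr(a^2 b^2) - tr(a^2 b)  (reduce the b square) = x*y^2*z - x^2*y - y^3 - x*z + 3*y
assemble the triple (tr(r) - 2; tr(r a) - x; tr(r b) - y)

x*y*z - x^2 - y^2; x^2*y*z - x^3 - x*y^2 - y*z + 2*x; x*y^2*z - x^2*y - y^3 - x*z + 2*y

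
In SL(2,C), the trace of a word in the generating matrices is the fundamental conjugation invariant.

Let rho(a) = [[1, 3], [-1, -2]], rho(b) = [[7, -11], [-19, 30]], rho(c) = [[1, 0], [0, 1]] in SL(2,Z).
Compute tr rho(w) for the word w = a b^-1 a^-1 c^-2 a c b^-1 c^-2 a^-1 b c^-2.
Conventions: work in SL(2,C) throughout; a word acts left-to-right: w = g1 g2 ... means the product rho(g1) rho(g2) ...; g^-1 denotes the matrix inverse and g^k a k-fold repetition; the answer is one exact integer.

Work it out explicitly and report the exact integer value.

277685

rho(a) = [[1, 3], [-1, -2]]
... * rho(b^-1) = [[30, 11], [19, 7]]  ->  [[87, 32], [-68, -25]]
... * rho(a^-1) = [[-2, -3], [1, 1]]  ->  [[-142, -229], [111, 179]]
... * rho(c^-1) = [[1, 0], [0, 1]]  ->  [[-142, -229], [111, 179]]
... * rho(c^-1) = [[1, 0], [0, 1]]  ->  [[-142, -229], [111, 179]]
... * rho(a) = [[1, 3], [-1, -2]]  ->  [[87, 32], [-68, -25]]
... * rho(c) = [[1, 0], [0, 1]]  ->  [[87, 32], [-68, -25]]
... * rho(b^-1) = [[30, 11], [19, 7]]  ->  [[3218, 1181], [-2515, -923]]
... * rho(c^-1) = [[1, 0], [0, 1]]  ->  [[3218, 1181], [-2515, -923]]
... * rho(c^-1) = [[1, 0], [0, 1]]  ->  [[3218, 1181], [-2515, -923]]
... * rho(a^-1) = [[-2, -3], [1, 1]]  ->  [[-5255, -8473], [4107, 6622]]
... * rho(b) = [[7, -11], [-19, 30]]  ->  [[124202, -196385], [-97069, 153483]]
... * rho(c^-1) = [[1, 0], [0, 1]]  ->  [[124202, -196385], [-97069, 153483]]
... * rho(c^-1) = [[1, 0], [0, 1]]  ->  [[124202, -196385], [-97069, 153483]]
tr = 124202 + 153483 = 277685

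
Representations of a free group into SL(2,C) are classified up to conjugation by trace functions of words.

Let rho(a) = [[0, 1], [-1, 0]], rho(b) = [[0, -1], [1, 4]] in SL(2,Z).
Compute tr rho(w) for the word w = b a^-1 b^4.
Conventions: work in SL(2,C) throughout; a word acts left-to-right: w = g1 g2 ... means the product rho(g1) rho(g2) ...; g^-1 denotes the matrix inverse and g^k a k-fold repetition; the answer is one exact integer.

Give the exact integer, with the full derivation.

rho(b) = [[0, -1], [1, 4]]
... * rho(a^-1) = [[0, -1], [1, 0]]  ->  [[-1, 0], [4, -1]]
... * rho(b) = [[0, -1], [1, 4]]  ->  [[0, 1], [-1, -8]]
... * rho(b) = [[0, -1], [1, 4]]  ->  [[1, 4], [-8, -31]]
... * rho(b) = [[0, -1], [1, 4]]  ->  [[4, 15], [-31, -116]]
... * rho(b) = [[0, -1], [1, 4]]  ->  [[15, 56], [-116, -433]]
tr = 15 + -433 = -418

-418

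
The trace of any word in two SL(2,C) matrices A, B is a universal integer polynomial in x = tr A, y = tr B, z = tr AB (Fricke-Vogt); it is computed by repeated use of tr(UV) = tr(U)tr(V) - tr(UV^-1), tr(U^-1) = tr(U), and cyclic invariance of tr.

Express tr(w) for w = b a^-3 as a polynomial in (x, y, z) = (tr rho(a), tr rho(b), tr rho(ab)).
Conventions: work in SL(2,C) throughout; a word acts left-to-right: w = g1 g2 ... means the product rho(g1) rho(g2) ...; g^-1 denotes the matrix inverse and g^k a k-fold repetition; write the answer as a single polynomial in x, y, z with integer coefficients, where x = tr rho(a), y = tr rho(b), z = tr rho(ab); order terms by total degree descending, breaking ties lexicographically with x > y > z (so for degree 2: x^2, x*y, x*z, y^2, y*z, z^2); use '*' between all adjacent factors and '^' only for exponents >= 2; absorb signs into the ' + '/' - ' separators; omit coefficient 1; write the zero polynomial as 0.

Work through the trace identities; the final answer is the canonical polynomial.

x^3*y - x^2*z - 2*x*y + z

trace(b a^-1) = trace(b) * trace(a) - trace(b a)  (eliminate a^-1) = x*y - z
trace(a^-2 b) = trace(b a^-1) * trace(a) - trace(b)  (eliminate a^-1) = x^2*y - x*z - y
trace(b a^-3) = trace(a^-2 b) * trace(a) - trace(a^-2 b a)  (eliminate a^-1) = x^3*y - x^2*z - 2*x*y + z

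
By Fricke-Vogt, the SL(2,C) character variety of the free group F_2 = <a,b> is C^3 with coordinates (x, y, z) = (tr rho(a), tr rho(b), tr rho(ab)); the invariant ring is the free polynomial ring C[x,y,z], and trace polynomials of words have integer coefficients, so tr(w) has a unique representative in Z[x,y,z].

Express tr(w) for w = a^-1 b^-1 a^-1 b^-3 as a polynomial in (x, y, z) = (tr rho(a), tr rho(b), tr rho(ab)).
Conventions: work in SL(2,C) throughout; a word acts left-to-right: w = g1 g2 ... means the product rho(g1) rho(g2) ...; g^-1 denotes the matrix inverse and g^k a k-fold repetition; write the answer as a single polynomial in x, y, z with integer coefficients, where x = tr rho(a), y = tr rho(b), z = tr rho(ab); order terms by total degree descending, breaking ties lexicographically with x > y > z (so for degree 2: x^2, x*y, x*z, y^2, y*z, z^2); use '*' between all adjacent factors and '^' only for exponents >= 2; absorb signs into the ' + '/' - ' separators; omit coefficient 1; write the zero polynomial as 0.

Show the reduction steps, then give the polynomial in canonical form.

trace(a^-1) = trace(a) = x
use: trace(a^-1 b) = trace(b)*trace(a) - trace(b a)   [inverse elimination on a] = x*y - z
trace(a^-1 b^-1) = trace(a^-1)*trace(b) - trace(a^-1 b)   [inverse elimination on b] = z
use: trace(b^-1 a^-1 b^-1) = trace(a^-1 b^-1)*trace(b) - trace(a^-1)   [inverse elimination on b] = y*z - x
trace(a b a) = trace(a)*trace(b a) - trace(b)   [square of a] = x*z - y
trace(a b a b) = trace(b a)*trace(b a) - trace(1)   [split at a repeated b] = z^2 - 2
use: trace(b a b^-1 a) = trace(a b a)*trace(b) - trace(a b a b)   [inverse elimination on b] = x*y*z - y^2 - z^2 + 2
trace(a b^-1 a^-1 b) = trace(b a b^-1)*trace(a) - trace(b a b^-1 a)   [inverse elimination on a] = -x*y*z + x^2 + y^2 + z^2 - 2
trace(b^-1 a^-1 b^-1 a) = trace(a b^-1 a^-1)*trace(b) - trace(a b^-1 a^-1 b)   [inverse elimination on b] = x*y*z - x^2 - z^2 + 2
use: trace(a^-1 b^-1 a^-1 b^-1) = trace(b^-1 a^-1 b^-1)*trace(a) - trace(b^-1 a^-1 b^-1 a)   [inverse elimination on a] = z^2 - 2
apply: trace(b^-2 a^-1 b^-1 a^-1) = trace(a^-1 b^-1 a^-1 b^-1)*trace(b) - trace(a^-1 b^-1 a^-1)   [inverse elimination on b] = y*z^2 - x*z - y
trace(a^-1 b^-1 a^-1 b^-3) = trace(b^-2 a^-1 b^-1 a^-1)*trace(b) - trace(b^-2 a^-1 b^-1 a^-1 b)   [inverse elimination on b] = y^2*z^2 - x*y*z - y^2 - z^2 + 2

y^2*z^2 - x*y*z - y^2 - z^2 + 2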